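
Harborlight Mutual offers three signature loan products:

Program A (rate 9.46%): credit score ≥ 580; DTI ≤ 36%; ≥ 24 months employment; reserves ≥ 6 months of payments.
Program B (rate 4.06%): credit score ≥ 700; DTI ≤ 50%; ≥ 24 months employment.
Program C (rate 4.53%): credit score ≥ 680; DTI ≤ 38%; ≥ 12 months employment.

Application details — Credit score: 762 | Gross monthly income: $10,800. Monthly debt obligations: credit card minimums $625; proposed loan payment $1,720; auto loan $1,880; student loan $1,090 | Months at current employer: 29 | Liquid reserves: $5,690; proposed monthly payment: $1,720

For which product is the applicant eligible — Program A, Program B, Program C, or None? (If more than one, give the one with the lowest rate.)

Total debts = (625 + 1,720 + 1,880 + 1,090) = 5,315; DTI = 5,315/10,800 = 49.2%.
Reserves = 5,690/1,720 = 3.3 months.
Program A: score 762 ≥ 580; DTI 49.2% > 36%; employment 29 ≥ 24 mo; reserves 3.3 < 6 mo → does not qualify.
Program B: score 762 ≥ 700; DTI 49.2% ≤ 50%; employment 29 ≥ 24 mo → qualifies.
Program C: score 762 ≥ 680; DTI 49.2% > 38%; employment 29 ≥ 12 mo → does not qualify.

Program B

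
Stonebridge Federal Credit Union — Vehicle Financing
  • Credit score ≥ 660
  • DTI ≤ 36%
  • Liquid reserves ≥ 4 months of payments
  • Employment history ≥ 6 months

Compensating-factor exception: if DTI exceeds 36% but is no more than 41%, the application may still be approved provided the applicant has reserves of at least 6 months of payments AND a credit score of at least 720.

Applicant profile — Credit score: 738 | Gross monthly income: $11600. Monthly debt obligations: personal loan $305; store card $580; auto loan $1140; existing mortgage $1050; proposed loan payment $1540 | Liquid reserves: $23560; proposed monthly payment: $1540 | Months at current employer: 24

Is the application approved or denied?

Credit score 738 ≥ 660 (meets base)
Total debts = (305 + 580 + 1,140 + 1,050 + 1,540) = 4,615. DTI: 4,615 ÷ 11,600 = 39.8%, over the 36% base limit.
Reserves = 23,560/1,540 = 15.3 months ≥ 4
Employment 24 ≥ 6 months
DTI 39.8% is within the 36%–41% exception band; checking compensating factors.
Reserves 15.3 ≥ 6 months; credit score 738 ≥ 720.
Both override conditions satisfied; DTI exception granted.

Approved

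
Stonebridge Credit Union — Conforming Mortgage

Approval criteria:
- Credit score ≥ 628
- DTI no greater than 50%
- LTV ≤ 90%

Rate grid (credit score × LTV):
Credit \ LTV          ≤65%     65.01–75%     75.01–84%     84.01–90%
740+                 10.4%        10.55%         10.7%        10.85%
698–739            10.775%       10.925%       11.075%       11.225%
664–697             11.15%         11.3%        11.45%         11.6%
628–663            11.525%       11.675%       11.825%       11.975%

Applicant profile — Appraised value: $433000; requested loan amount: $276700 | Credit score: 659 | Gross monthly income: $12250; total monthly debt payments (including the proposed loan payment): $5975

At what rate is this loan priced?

Credit score 659 ≥ 628; Debt-to-income = 5,975/12,250 = 48.8% — meets 50% limit
LTV = 276,700/433,000 = 63.9% ≤ 90%
Credit 659 → row 628–663; LTV 63.9% → column ≤65%. Grid cell → 11.525%.

11.525%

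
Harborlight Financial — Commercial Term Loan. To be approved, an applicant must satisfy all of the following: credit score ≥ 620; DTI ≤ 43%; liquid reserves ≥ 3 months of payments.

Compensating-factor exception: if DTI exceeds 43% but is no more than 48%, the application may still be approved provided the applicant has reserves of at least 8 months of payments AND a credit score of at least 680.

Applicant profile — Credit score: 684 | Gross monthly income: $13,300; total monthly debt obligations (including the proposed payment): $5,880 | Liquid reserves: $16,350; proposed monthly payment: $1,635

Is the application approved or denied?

Approved

Credit score 684 ≥ 620 (meets base)
DTI: 5,880 ÷ 13,300 = 44.2%, over the 43% base limit.
Reserves: 16,350 ÷ 1,635 = 10.0 months (meets 3-month minimum)
44.2% falls in the override range (43%–48%), so the compensating-factor test applies.
Reserves 10.0 ≥ 8 months; credit score 684 ≥ 680.
Both override conditions satisfied; DTI exception granted.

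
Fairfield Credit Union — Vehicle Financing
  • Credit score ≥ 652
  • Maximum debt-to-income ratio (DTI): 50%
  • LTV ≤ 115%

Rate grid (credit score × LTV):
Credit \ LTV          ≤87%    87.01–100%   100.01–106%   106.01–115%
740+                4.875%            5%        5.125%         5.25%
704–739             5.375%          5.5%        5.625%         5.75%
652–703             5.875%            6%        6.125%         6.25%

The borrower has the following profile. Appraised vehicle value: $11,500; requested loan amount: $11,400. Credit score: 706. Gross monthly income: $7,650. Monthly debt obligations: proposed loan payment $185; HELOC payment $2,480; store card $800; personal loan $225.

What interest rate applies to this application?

Credit score 706 ≥ 652; Total monthly debts = (185 + 2,480 + 800 + 225) = 3,690. DTI: 3,690 ÷ 7,650 = 48.2%, within the 50% cap
LTV: 11,400 ÷ 11,500 = 99.1%, within 115% cap
Score 706 is in the 704–739 band; LTV 99.1% is in the 87.01–100% band → 5.5%.

5.5%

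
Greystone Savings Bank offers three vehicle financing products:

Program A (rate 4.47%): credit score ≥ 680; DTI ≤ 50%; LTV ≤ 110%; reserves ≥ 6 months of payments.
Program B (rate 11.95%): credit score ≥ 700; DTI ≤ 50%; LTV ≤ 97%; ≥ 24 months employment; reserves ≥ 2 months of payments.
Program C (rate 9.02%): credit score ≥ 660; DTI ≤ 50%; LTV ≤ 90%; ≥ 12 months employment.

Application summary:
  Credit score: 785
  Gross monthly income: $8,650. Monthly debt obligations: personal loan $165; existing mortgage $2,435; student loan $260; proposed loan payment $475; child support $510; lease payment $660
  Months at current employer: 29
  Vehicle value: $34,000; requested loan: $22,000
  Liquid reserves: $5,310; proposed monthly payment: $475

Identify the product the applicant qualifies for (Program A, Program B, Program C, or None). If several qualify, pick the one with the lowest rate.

None

Total debts = (165 + 2,435 + 260 + 475 + 510 + 660) = 4,505; DTI = 4,505/8,650 = 52.1%.
LTV = 22,000/34,000 = 64.7%.
Reserves = 5,310/475 = 11.2 months.
Program A: score 785 ≥ 680; DTI 52.1% > 50%; LTV 64.7% ≤ 110%; reserves 11.2 ≥ 6 mo → does not qualify.
Program B: score 785 ≥ 700; DTI 52.1% > 50%; LTV 64.7% ≤ 97%; employment 29 ≥ 24 mo; reserves 11.2 ≥ 2 mo → does not qualify.
Program C: score 785 ≥ 660; DTI 52.1% > 50%; LTV 64.7% ≤ 90%; employment 29 ≥ 12 mo → does not qualify.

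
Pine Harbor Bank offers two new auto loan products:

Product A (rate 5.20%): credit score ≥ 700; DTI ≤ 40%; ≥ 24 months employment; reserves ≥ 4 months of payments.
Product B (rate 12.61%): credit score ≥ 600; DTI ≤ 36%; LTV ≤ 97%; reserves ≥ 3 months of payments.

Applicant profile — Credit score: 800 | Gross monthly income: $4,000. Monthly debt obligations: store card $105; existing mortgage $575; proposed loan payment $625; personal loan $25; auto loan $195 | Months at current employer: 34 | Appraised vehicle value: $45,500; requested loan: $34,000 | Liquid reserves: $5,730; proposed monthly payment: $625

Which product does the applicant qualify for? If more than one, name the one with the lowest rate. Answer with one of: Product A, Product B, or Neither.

Total debts = (105 + 575 + 625 + 25 + 195) = 1,525; DTI = 1,525/4,000 = 38.1%.
LTV = 34,000/45,500 = 74.7%.
Reserves = 5,730/625 = 9.2 months.
Product A: score 800 ≥ 700; DTI 38.1% ≤ 40%; employment 34 ≥ 24 mo; reserves 9.2 ≥ 4 mo → qualifies.
Product B: score 800 ≥ 600; DTI 38.1% > 36%; LTV 74.7% ≤ 97%; reserves 9.2 ≥ 3 mo → does not qualify.

Product A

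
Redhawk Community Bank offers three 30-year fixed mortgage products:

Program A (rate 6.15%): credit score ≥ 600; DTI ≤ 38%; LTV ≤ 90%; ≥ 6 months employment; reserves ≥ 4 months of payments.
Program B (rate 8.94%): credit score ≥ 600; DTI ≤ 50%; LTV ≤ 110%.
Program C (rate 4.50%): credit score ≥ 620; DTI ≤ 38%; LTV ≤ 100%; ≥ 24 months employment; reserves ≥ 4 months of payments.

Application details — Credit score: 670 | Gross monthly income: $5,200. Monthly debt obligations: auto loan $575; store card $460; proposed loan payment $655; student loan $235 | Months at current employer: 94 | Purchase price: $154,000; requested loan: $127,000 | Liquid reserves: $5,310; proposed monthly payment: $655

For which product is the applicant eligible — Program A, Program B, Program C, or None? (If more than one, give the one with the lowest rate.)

Program C

Total debts = (575 + 460 + 655 + 235) = 1,925; DTI = 1,925/5,200 = 37%.
LTV = 127,000/154,000 = 82.5%.
Reserves = 5,310/655 = 8.1 months.
Program A: score 670 ≥ 600; DTI 37% ≤ 38%; LTV 82.5% ≤ 90%; employment 94 ≥ 6 mo; reserves 8.1 ≥ 4 mo → qualifies.
Program B: score 670 ≥ 600; DTI 37% ≤ 50%; LTV 82.5% ≤ 110% → qualifies.
Program C: score 670 ≥ 620; DTI 37% ≤ 38%; LTV 82.5% ≤ 100%; employment 94 ≥ 24 mo; reserves 8.1 ≥ 4 mo → qualifies.
Qualifying: Program A, Program B, Program C. Lowest rate is 4.50% → Program C.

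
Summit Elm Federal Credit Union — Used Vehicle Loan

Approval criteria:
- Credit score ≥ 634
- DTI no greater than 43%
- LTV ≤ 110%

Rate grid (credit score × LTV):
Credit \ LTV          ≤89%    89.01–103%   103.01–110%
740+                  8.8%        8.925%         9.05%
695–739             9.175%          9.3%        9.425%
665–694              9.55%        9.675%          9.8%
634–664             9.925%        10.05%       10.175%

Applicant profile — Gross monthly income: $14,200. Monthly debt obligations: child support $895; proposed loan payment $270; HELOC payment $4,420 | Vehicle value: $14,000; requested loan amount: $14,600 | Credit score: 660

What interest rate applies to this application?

Credit score 660 ≥ 634; Total monthly debts = (895 + 270 + 4,420) = 5,585. DTI: 5,585 ÷ 14,200 = 39.3%, within the 43% cap
LTV = 14,600/14,000 = 104.3% ≤ 110%
Row: 660 falls in 634–664. Column: 104.3% falls in 103.01–110%. Rate = 10.175%.

10.175%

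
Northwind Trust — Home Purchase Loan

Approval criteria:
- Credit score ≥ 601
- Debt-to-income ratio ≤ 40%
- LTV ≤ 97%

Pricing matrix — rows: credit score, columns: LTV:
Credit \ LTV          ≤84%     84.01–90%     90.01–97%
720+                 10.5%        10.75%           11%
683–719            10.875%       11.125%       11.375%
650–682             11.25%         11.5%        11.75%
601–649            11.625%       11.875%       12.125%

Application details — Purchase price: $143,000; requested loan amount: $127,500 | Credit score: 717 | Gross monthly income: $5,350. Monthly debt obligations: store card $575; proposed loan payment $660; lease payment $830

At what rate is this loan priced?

11.125%

Credit score 717 ≥ 601; Total monthly debts = (575 + 660 + 830) = 2,065. Debt-to-income = 2,065/5,350 = 38.6% — meets 40% limit
Loan-to-value = 127,500/143,000 = 89.2% — pass (97% max)
Score 717 is in the 683–719 band; LTV 89.2% is in the 84.01–90% band → 11.125%.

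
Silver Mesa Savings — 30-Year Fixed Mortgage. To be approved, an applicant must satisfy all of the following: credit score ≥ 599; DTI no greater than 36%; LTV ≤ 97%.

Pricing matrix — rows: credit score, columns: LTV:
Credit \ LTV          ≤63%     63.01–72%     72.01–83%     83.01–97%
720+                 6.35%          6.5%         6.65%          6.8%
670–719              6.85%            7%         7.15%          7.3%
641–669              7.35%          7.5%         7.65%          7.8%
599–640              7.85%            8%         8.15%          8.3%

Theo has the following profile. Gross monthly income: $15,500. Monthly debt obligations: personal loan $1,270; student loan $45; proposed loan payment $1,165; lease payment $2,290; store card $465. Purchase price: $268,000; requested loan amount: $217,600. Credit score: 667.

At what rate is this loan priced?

7.65%

Credit score 667 ≥ 599; Total monthly debts = (1,270 + 45 + 1,165 + 2,290 + 465) = 5,235. DTI = 5,235/15,500 = 33.8% ≤ 36%
LTV = 217,600/268,000 = 81.2% ≤ 97%
Row: 667 falls in 641–669. Column: 81.2% falls in 72.01–83%. Rate = 7.65%.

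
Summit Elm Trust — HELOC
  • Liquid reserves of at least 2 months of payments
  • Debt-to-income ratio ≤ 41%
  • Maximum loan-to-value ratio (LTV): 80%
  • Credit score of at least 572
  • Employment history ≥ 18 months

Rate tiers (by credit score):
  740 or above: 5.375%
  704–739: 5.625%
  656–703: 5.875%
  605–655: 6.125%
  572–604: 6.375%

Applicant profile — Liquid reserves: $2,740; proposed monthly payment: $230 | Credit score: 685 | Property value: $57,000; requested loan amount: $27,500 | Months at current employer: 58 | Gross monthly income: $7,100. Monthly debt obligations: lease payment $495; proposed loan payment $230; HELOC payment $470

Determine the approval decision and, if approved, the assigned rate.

Credit score 685 ≥ 572 (meets minimum)
Employment 58 ≥ 18 months
LTV: 27,500 ÷ 57,000 = 48.2%, within 80% cap
Reserves = 2,740/230 = 11.9 months ≥ 2
Total monthly debts = (495 + 230 + 470) = 1,195. Debt-to-income = 1,195/7,100 = 16.8% — meets 41% limit
All requirements met. Score 685 falls in the 656–703 tier → 5.875%.

Approved at 5.875%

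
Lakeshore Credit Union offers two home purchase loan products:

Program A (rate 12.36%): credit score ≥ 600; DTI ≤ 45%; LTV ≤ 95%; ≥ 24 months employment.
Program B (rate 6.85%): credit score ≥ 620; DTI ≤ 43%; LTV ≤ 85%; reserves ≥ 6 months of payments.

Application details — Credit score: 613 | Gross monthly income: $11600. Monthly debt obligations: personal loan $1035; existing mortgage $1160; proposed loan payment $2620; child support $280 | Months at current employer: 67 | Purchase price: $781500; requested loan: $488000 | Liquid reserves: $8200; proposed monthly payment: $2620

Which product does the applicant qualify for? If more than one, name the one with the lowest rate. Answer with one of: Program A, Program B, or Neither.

Program A

Total debts = (1,035 + 1,160 + 2,620 + 280) = 5,095; DTI = 5,095/11,600 = 43.9%.
LTV = 488,000/781,500 = 62.4%.
Reserves = 8,200/2,620 = 3.1 months.
Program A: score 613 ≥ 600; DTI 43.9% ≤ 45%; LTV 62.4% ≤ 95%; employment 67 ≥ 24 mo → qualifies.
Program B: score 613 < 620; DTI 43.9% > 43%; LTV 62.4% ≤ 85%; reserves 3.1 < 6 mo → does not qualify.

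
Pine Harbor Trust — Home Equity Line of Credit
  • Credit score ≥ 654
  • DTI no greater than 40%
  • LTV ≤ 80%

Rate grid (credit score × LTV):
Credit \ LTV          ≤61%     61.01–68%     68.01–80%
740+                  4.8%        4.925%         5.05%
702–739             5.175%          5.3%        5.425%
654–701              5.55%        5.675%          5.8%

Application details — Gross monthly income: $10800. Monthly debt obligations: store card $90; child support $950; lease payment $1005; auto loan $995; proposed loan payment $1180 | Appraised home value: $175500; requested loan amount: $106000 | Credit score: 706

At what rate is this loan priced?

Credit score 706 ≥ 654; Total monthly debts = (90 + 950 + 1,005 + 995 + 1,180) = 4,220. DTI = 4,220/10,800 = 39.1% ≤ 40%
Loan-to-value = 106,000/175,500 = 60.4% — pass (80% max)
Credit 706 → row 702–739; LTV 60.4% → column ≤61%. Grid cell → 5.175%.

5.175%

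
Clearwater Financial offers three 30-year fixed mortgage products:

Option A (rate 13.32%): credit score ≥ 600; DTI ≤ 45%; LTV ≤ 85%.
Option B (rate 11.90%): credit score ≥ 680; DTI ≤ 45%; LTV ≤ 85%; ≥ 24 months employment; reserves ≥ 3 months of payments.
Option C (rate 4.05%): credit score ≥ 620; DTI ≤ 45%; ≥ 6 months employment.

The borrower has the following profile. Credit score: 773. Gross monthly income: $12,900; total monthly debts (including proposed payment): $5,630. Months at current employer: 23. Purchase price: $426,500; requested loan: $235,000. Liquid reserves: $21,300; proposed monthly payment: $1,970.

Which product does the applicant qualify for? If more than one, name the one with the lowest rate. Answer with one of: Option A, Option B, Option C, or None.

DTI = 5,630/12,900 = 43.6%.
LTV = 235,000/426,500 = 55.1%.
Reserves = 21,300/1,970 = 10.8 months.
Option A: score 773 ≥ 600; DTI 43.6% ≤ 45%; LTV 55.1% ≤ 85% → qualifies.
Option B: score 773 ≥ 680; DTI 43.6% ≤ 45%; LTV 55.1% ≤ 85%; employment 23 < 24 mo; reserves 10.8 ≥ 3 mo → does not qualify.
Option C: score 773 ≥ 620; DTI 43.6% ≤ 45%; employment 23 ≥ 6 mo → qualifies.
Qualifying: Option A, Option C. Lowest rate is 4.05% → Option C.

Option C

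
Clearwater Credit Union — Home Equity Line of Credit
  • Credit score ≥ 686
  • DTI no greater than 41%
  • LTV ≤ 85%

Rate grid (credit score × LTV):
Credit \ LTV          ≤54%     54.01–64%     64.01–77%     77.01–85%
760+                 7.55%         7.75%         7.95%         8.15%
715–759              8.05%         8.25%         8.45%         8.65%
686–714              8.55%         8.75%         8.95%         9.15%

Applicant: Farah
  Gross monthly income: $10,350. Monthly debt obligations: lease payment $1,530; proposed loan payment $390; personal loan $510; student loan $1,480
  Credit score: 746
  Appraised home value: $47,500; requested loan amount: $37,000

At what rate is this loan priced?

8.65%

Credit score 746 ≥ 686; Total monthly debts = (1,530 + 390 + 510 + 1,480) = 3,910. DTI: 3,910 ÷ 10,350 = 37.8%, within the 41% cap
LTV: 37,000 ÷ 47,500 = 77.9%, within 85% cap
Score 746 is in the 715–759 band; LTV 77.9% is in the 77.01–85% band → 8.65%.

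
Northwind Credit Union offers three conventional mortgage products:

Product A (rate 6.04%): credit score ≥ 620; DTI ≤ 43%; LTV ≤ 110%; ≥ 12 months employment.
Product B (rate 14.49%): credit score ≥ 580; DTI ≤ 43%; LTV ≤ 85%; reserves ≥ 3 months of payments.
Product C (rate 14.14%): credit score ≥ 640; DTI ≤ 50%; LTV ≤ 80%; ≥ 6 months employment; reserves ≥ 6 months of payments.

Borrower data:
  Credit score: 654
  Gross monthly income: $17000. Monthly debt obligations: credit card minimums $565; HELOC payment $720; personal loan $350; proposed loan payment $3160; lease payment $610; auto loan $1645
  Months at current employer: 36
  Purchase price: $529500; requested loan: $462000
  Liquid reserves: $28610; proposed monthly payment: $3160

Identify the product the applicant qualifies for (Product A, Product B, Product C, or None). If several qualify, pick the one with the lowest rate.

Product A

Total debts = (565 + 720 + 350 + 3,160 + 610 + 1,645) = 7,050; DTI = 7,050/17,000 = 41.5%.
LTV = 462,000/529,500 = 87.3%.
Reserves = 28,610/3,160 = 9.1 months.
Product A: score 654 ≥ 620; DTI 41.5% ≤ 43%; LTV 87.3% ≤ 110%; employment 36 ≥ 12 mo → qualifies.
Product B: score 654 ≥ 580; DTI 41.5% ≤ 43%; LTV 87.3% > 85%; reserves 9.1 ≥ 3 mo → does not qualify.
Product C: score 654 ≥ 640; DTI 41.5% ≤ 50%; LTV 87.3% > 80%; employment 36 ≥ 6 mo; reserves 9.1 ≥ 6 mo → does not qualify.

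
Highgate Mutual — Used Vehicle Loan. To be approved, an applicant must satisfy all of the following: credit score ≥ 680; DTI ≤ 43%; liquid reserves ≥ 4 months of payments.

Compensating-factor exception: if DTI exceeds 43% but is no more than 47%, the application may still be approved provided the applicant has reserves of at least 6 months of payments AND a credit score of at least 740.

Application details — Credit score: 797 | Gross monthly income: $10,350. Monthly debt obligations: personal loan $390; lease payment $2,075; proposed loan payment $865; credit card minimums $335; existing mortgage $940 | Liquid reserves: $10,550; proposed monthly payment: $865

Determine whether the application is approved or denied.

Approved

Credit score 797 ≥ 680 (meets base)
Total debts = (390 + 2,075 + 865 + 335 + 940) = 4,605. DTI = 4,605/10,350 = 44.5% > 43% — standard DTI limit exceeded.
Reserves = 10,550/865 = 12.2 months ≥ 4
DTI 44.5% is within the 43%–47% exception band; checking compensating factors.
Override check — reserves: 12.2 mo (ok); score: 797 (ok).
Both compensating conditions met → exception applies.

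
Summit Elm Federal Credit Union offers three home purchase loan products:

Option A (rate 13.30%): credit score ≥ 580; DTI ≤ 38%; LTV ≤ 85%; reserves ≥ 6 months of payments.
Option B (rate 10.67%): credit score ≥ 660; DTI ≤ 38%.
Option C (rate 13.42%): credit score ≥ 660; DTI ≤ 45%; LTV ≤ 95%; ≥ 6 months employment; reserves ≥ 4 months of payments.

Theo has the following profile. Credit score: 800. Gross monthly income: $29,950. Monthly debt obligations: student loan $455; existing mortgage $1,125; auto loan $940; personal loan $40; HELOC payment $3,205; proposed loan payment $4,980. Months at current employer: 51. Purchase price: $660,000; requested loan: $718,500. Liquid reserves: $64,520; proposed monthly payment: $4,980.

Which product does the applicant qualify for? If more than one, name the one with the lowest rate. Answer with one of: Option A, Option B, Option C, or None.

Option B

Total debts = (455 + 1,125 + 940 + 40 + 3,205 + 4,980) = 10,745; DTI = 10,745/29,950 = 35.9%.
LTV = 718,500/660,000 = 108.9%.
Reserves = 64,520/4,980 = 13.0 months.
Option A: score 800 ≥ 580; DTI 35.9% ≤ 38%; LTV 108.9% > 85%; reserves 13.0 ≥ 6 mo → does not qualify.
Option B: score 800 ≥ 660; DTI 35.9% ≤ 38% → qualifies.
Option C: score 800 ≥ 660; DTI 35.9% ≤ 45%; LTV 108.9% > 95%; employment 51 ≥ 6 mo; reserves 13.0 ≥ 4 mo → does not qualify.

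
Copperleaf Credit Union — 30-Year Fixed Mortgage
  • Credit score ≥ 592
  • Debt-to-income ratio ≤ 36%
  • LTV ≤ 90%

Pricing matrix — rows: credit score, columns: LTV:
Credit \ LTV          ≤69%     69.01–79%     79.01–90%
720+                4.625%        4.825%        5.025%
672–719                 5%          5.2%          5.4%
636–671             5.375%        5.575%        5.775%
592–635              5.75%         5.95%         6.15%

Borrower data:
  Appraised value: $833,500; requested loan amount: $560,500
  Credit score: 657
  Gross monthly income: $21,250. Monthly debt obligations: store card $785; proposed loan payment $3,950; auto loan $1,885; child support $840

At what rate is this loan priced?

5.375%

Credit score 657 ≥ 592; Total monthly debts = (785 + 3,950 + 1,885 + 840) = 7,460. DTI = 7,460/21,250 = 35.1% ≤ 36%
LTV: 560,500 ÷ 833,500 = 67.2%, within 90% cap
Row: 657 falls in 636–671. Column: 67.2% falls in ≤69%. Rate = 5.375%.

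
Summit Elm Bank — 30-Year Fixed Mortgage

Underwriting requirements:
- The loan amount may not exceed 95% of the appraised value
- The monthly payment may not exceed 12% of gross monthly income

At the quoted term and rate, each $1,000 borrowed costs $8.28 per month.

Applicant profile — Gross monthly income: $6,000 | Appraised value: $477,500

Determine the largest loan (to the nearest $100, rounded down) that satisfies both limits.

Payment cap: 12% × $6,000 = $720/month.
At $8.28 per $1,000, that supports 720/8.28 × 1,000 ≈ $86,956 → $86,900.
LTV cap: 95% × $477,500 = $453,625 → $453,600.
Binding constraint: payment-to-income.

$86,900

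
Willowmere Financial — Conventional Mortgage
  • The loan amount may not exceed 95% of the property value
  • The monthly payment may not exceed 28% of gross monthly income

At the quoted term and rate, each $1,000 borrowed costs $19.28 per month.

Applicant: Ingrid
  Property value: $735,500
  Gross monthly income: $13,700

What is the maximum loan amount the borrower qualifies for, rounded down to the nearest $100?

Payment cap: 28% × $13,700 = $3,836/month.
At $19.28 per $1,000, that supports 3,836/19.28 × 1,000 ≈ $198,962 → $198,900.
LTV cap: 95% × $735,500 = $698,725 → $698,700.
Binding constraint: payment-to-income.

$198,900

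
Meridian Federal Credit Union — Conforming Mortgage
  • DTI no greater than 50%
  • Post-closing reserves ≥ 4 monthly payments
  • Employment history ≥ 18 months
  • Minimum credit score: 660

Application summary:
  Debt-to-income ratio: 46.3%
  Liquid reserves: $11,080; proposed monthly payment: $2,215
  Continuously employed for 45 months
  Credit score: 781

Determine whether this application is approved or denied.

DTI 46.3% is within the 50% limit
Liquid reserves cover 11,080/2,215 = 5.0 months — ≥ 4 required
Employment 45 ≥ 18 months
Credit score 781 ≥ 660 (meets)
All criteria satisfied.

Approved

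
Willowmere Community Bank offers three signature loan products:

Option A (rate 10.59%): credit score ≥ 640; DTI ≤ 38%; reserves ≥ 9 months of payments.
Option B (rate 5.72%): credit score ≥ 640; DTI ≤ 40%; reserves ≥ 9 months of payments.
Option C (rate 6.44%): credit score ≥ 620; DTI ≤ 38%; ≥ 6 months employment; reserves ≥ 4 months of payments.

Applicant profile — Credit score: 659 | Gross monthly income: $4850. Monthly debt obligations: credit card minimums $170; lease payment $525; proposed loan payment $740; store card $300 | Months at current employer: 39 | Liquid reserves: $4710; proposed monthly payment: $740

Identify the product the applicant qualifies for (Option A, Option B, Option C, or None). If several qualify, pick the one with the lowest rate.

Total debts = (170 + 525 + 740 + 300) = 1,735; DTI = 1,735/4,850 = 35.8%.
Reserves = 4,710/740 = 6.4 months.
Option A: score 659 ≥ 640; DTI 35.8% ≤ 38%; reserves 6.4 < 9 mo → does not qualify.
Option B: score 659 ≥ 640; DTI 35.8% ≤ 40%; reserves 6.4 < 9 mo → does not qualify.
Option C: score 659 ≥ 620; DTI 35.8% ≤ 38%; employment 39 ≥ 6 mo; reserves 6.4 ≥ 4 mo → qualifies.

Option C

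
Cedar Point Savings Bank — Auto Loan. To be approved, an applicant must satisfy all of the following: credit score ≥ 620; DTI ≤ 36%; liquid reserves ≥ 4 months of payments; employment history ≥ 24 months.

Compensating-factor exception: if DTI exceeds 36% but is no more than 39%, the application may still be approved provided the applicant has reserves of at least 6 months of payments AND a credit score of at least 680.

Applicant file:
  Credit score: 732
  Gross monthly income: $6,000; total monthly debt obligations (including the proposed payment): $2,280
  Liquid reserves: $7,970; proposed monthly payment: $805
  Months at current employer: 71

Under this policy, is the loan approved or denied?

Approved

Credit score 732 ≥ 620 (meets base)
DTI = 2,280/6,000 = 38% > 36% — standard DTI limit exceeded.
Liquid reserves cover 7,970/805 = 9.9 months — ≥ 4 required
Employment 71 ≥ 24 months
38% falls in the override range (36%–39%), so the compensating-factor test applies.
Override check — reserves: 9.9 mo (ok); score: 732 (ok).
Both override conditions satisfied; DTI exception granted.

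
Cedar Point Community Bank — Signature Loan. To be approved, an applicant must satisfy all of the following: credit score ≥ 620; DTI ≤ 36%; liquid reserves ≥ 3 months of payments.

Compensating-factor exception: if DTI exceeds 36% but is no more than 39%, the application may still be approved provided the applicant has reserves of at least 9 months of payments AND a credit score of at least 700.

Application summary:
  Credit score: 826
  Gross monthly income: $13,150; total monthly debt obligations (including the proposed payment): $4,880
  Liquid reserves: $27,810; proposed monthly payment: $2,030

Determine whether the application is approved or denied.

Approved

Credit score 826 ≥ 620 (meets base)
DTI: 4,880 ÷ 13,150 = 37.1%, over the 36% base limit.
Reserves: 27,810 ÷ 2,030 = 13.7 months (meets 3-month minimum)
DTI 37.1% is within the 36%–39% exception band; checking compensating factors.
Override check — reserves: 13.7 mo (ok); score: 826 (ok).
Both override conditions satisfied; DTI exception granted.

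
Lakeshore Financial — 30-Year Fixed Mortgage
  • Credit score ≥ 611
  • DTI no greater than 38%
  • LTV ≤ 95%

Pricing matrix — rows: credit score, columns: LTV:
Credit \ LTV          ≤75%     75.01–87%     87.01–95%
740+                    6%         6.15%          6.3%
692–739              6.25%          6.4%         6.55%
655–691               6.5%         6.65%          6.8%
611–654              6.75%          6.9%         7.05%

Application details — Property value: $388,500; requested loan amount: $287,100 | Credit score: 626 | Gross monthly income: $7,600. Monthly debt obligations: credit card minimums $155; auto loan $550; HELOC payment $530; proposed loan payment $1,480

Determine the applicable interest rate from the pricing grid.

6.75%

Credit score 626 ≥ 611; Total monthly debts = (155 + 550 + 530 + 1,480) = 2,715. DTI: 2,715 ÷ 7,600 = 35.7%, within the 38% cap
LTV = 287,100/388,500 = 73.9% ≤ 95%
Credit 626 → row 611–654; LTV 73.9% → column ≤75%. Grid cell → 6.75%.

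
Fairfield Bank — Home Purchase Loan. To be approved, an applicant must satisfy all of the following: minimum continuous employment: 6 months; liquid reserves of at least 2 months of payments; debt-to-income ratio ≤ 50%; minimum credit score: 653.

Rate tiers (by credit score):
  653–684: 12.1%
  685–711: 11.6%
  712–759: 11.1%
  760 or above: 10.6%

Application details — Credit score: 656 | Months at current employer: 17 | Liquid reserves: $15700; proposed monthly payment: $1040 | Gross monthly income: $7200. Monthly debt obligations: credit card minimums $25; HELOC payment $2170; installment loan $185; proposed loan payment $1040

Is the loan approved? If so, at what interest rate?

Approved at 12.1%

Credit score 656 ≥ 653 (meets minimum)
Total monthly debts = (25 + 2,170 + 185 + 1,040) = 3,420. DTI: 3,420 ÷ 7,200 = 47.5%, within the 50% cap
Reserves = 15,700/1,040 = 15.1 months ≥ 2
Employment 17 ≥ 6 months
All requirements met. Score 656 falls in the 653–684 tier → 12.1%.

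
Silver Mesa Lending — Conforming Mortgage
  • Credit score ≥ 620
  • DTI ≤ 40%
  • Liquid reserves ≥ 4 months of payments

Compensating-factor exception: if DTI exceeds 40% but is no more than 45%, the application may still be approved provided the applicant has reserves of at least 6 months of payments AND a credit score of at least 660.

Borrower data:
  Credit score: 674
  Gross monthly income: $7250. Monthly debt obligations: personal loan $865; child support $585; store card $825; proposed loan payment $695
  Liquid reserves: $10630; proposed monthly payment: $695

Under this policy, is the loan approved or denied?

Credit score 674 ≥ 620 (meets base)
Total debts = (865 + 585 + 825 + 695) = 2,970. DTI = 2,970/7,250 = 41% > 40% — standard DTI limit exceeded.
Liquid reserves cover 10,630/695 = 15.3 months — ≥ 4 required
41% falls in the override range (40%–45%), so the compensating-factor test applies.
Reserves 15.3 ≥ 6 months; credit score 674 ≥ 660.
Both override conditions satisfied; DTI exception granted.

Approved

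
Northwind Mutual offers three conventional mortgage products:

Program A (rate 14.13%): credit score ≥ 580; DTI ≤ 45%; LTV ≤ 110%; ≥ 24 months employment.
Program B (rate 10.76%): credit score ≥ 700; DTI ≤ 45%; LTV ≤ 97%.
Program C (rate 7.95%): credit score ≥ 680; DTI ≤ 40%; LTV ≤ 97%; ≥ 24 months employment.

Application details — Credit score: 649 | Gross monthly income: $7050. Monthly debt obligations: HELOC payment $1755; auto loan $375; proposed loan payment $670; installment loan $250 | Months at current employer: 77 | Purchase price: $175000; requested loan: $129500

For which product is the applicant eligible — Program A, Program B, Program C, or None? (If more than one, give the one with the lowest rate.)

Program A

Total debts = (1,755 + 375 + 670 + 250) = 3,050; DTI = 3,050/7,050 = 43.3%.
LTV = 129,500/175,000 = 74%.
Program A: score 649 ≥ 580; DTI 43.3% ≤ 45%; LTV 74% ≤ 110%; employment 77 ≥ 24 mo → qualifies.
Program B: score 649 < 700; DTI 43.3% ≤ 45%; LTV 74% ≤ 97% → does not qualify.
Program C: score 649 < 680; DTI 43.3% > 40%; LTV 74% ≤ 97%; employment 77 ≥ 24 mo → does not qualify.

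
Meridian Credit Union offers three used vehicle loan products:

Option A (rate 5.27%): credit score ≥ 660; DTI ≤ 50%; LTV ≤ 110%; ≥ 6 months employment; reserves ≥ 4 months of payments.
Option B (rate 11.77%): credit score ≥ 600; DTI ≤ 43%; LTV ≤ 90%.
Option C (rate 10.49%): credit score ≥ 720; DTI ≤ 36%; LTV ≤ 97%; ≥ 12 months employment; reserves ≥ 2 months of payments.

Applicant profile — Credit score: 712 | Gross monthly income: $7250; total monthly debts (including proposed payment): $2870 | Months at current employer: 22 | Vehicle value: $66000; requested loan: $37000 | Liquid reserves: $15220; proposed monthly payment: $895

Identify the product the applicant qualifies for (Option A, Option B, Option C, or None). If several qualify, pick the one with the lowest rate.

Option A

DTI = 2,870/7,250 = 39.6%.
LTV = 37,000/66,000 = 56.1%.
Reserves = 15,220/895 = 17.0 months.
Option A: score 712 ≥ 660; DTI 39.6% ≤ 50%; LTV 56.1% ≤ 110%; employment 22 ≥ 6 mo; reserves 17.0 ≥ 4 mo → qualifies.
Option B: score 712 ≥ 600; DTI 39.6% ≤ 43%; LTV 56.1% ≤ 90% → qualifies.
Option C: score 712 < 720; DTI 39.6% > 36%; LTV 56.1% ≤ 97%; employment 22 ≥ 12 mo; reserves 17.0 ≥ 2 mo → does not qualify.
Qualifying: Option A, Option B. Lowest rate is 5.27% → Option A.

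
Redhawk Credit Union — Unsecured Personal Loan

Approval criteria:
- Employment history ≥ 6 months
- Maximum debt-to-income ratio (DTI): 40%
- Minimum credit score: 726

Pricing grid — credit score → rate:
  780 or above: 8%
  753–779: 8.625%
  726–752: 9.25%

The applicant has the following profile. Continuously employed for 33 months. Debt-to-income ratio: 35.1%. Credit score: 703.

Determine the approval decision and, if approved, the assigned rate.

Credit score 703 < 726 (below minimum)
Debt-to-income 35.1% vs 40% cap — pass
Employment 33 ≥ 6 months
Not all requirements met → denied.

Denied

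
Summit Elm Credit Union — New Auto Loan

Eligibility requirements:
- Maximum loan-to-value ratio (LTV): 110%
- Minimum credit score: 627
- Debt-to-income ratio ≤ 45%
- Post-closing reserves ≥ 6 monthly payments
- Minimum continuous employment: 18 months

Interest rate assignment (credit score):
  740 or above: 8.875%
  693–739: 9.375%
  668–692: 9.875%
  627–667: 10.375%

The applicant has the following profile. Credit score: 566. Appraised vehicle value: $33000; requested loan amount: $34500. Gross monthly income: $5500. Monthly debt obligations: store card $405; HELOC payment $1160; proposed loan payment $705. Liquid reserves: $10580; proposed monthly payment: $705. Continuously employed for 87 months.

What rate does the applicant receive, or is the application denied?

Credit score 566 < 627 (below minimum)
Total monthly debts = (405 + 1,160 + 705) = 2,270. DTI: 2,270 ÷ 5,500 = 41.3%, within the 45% cap
Reserves = 10,580/705 = 15.0 months ≥ 6
Employment 87 ≥ 18 months
Loan-to-value = 34,500/33,000 = 104.5% — pass (110% max)
Not all requirements met → denied.

Denied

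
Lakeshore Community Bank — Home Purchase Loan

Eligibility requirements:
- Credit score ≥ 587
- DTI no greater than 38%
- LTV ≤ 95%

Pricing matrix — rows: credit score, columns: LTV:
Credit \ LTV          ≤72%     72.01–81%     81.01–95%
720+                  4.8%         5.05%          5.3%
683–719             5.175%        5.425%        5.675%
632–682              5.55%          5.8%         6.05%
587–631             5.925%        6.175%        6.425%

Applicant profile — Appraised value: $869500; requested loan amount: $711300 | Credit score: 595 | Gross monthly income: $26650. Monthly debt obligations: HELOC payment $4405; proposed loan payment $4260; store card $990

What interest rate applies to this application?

6.425%

Credit score 595 ≥ 587; Total monthly debts = (4,405 + 4,260 + 990) = 9,655. Debt-to-income = 9,655/26,650 = 36.2% — meets 38% limit
Loan-to-value = 711,300/869,500 = 81.8% — pass (95% max)
Credit 595 → row 587–631; LTV 81.8% → column 81.01–95%. Grid cell → 6.425%.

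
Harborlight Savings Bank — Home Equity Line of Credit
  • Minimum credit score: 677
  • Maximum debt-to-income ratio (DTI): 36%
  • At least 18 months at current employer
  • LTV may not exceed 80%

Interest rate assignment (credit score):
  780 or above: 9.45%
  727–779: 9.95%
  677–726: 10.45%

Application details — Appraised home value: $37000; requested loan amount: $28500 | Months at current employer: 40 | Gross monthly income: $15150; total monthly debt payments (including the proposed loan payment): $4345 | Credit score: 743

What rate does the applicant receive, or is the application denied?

Credit score 743 ≥ 677 (meets minimum)
DTI = 4,345/15,150 = 28.7% ≤ 36%
LTV = 28,500/37,000 = 77% ≤ 80%
Employment 40 ≥ 18 months
All requirements met. Score 743 falls in the 727–779 tier → 9.95%.

Approved at 9.95%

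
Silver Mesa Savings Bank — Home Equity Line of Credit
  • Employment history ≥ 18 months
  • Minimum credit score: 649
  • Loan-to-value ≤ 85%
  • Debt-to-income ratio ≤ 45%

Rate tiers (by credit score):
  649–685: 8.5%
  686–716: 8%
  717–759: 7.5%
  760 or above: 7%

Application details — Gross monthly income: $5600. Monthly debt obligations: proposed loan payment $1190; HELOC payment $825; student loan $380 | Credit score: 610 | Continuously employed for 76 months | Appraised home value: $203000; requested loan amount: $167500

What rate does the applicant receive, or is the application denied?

Credit score 610 < 649 (below minimum)
Total monthly debts = (1,190 + 825 + 380) = 2,395. Debt-to-income = 2,395/5,600 = 42.8% — meets 45% limit
Employment 76 ≥ 18 months
Loan-to-value = 167,500/203,000 = 82.5% — pass (85% max)
Not all requirements met → denied.

Denied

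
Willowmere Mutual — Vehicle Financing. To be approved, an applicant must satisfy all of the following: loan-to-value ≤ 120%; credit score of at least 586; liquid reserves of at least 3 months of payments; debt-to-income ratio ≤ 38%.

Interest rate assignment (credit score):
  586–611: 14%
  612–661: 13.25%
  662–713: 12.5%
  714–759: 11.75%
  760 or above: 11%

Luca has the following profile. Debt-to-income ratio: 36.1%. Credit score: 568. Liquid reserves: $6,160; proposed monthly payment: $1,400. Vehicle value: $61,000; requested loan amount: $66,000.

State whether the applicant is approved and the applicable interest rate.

Credit score 568 < 586 (below minimum)
LTV: 66,000 ÷ 61,000 = 108.2%, within 120% cap
Debt-to-income 36.1% vs 38% cap — pass
Reserves = 6,160/1,400 = 4.4 months ≥ 3
Not all requirements met → denied.

Denied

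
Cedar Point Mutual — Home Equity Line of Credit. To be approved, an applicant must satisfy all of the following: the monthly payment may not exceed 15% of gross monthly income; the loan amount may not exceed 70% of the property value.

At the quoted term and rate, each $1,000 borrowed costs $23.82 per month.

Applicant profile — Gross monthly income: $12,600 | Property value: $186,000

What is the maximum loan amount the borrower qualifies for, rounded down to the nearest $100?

$79,300

Payment cap: 15% × $12,600 = $1,890/month.
At $23.82 per $1,000, that supports 1,890/23.82 × 1,000 ≈ $79,345 → $79,300.
LTV cap: 70% × $186,000 = $130,200 → $130,200.
Binding constraint: payment-to-income.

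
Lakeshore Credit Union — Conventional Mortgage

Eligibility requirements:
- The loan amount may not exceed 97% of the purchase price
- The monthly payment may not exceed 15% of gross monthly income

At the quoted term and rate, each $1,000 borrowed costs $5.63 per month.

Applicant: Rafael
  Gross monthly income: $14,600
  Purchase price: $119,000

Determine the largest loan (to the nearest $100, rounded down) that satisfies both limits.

$115,400

Payment cap: 15% × $14,600 = $2,190/month.
At $5.63 per $1,000, that supports 2,190/5.63 × 1,000 ≈ $388,987 → $388,900.
LTV cap: 97% × $119,000 = $115,430 → $115,400.
Binding constraint: loan-to-value.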